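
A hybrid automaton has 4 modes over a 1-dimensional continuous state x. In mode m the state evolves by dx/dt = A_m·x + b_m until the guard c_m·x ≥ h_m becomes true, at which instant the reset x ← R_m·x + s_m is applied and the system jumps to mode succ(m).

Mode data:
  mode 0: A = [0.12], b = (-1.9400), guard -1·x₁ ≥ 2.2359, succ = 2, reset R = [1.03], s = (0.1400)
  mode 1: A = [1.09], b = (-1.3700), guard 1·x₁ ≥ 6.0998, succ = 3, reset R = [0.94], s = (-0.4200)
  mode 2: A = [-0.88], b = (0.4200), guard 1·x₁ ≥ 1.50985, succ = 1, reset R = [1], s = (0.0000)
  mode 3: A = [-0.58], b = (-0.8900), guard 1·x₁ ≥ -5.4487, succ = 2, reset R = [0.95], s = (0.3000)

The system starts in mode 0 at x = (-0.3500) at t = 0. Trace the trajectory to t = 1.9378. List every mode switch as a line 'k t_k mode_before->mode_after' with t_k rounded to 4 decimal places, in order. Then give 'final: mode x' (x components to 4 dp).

1 0.9010 0->2
final: 2 -0.5830

Mode 0: guard c·x = 2.2359 hit at Δt = 0.9010 (t = 0.9010), x⁻ = (-2.2359) → reset → x⁺ = (-2.1630), jump to mode 2
Mode 2: flow for 1.0368 to horizon, guard not reached → x = (-0.5830)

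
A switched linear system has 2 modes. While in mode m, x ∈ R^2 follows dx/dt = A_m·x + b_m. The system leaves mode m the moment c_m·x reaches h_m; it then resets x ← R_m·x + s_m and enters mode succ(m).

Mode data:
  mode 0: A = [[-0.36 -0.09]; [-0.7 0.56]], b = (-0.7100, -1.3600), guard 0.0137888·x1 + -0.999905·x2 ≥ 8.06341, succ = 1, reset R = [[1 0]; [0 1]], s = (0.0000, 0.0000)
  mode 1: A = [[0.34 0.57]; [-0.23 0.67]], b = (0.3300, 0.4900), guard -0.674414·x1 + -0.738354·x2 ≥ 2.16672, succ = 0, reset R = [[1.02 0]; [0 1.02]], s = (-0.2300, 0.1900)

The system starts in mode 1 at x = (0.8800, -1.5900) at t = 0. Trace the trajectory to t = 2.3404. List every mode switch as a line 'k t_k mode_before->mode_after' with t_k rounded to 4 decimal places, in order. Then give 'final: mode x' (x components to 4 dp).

1 1.2137 1->0
final: 0 -0.4150 -6.9926

Mode 1: guard c·x = 2.1667 hit at Δt = 1.2137 (t = 1.2137), x⁻ = (-0.0096, -2.9258) → reset → x⁺ = (-0.2397, -2.7943), jump to mode 0
Mode 0: flow for 1.1267 to horizon, guard not reached → x = (-0.4150, -6.9926)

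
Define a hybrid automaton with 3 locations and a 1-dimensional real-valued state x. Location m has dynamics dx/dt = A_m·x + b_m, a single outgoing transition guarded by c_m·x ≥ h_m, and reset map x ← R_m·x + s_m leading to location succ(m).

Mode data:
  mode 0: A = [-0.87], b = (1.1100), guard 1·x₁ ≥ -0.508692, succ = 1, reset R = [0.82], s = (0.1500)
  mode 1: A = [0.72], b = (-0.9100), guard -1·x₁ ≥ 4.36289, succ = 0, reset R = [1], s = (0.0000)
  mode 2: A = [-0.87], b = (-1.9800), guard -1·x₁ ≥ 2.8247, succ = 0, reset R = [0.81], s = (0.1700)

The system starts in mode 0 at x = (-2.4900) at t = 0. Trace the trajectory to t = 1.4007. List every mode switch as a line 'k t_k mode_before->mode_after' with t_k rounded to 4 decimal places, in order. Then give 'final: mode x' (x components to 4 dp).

Mode 0: guard c·x = -0.5087 hit at Δt = 0.8584 (t = 0.8584), x⁻ = (-0.5087) → reset → x⁺ = (-0.2671), jump to mode 1
Mode 1: flow for 0.5423 to horizon, guard not reached → x = (-0.9984)

1 0.8584 0->1
final: 1 -0.9984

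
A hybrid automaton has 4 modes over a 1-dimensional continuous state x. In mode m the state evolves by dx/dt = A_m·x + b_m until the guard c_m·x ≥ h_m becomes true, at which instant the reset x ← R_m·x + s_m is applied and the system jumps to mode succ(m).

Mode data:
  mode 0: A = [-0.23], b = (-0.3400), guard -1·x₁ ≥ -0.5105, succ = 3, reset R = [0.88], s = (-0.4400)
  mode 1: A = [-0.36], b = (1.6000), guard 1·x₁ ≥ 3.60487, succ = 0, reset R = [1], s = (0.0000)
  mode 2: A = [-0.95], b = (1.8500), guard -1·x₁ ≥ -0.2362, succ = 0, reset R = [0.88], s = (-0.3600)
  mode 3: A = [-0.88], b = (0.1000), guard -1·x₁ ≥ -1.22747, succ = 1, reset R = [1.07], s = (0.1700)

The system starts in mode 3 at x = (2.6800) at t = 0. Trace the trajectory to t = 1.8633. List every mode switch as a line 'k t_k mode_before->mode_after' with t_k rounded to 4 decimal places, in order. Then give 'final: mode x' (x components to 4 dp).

1 0.9485 3->1
final: 1 2.3142

Mode 3: guard c·x = -1.2275 hit at Δt = 0.9485 (t = 0.9485), x⁻ = (1.2275) → reset → x⁺ = (1.4834), jump to mode 1
Mode 1: flow for 0.9148 to horizon, guard not reached → x = (2.3142)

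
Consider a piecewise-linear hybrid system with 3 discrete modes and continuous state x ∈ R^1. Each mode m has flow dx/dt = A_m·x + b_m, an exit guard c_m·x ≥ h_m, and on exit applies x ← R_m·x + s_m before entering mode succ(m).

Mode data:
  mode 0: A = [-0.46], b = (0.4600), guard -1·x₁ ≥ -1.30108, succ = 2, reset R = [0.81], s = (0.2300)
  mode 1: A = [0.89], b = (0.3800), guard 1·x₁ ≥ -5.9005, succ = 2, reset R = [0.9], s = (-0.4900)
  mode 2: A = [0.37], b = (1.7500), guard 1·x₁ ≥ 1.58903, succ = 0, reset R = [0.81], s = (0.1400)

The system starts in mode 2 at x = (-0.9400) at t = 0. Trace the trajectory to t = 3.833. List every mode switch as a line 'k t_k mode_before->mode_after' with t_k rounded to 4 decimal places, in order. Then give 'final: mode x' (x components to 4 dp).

Mode 2: guard c·x = 1.5890 hit at Δt = 1.3817 (t = 1.3817), x⁻ = (1.5890) → reset → x⁺ = (1.4271), jump to mode 0
Mode 0: guard c·x = -1.3011 hit at Δt = 0.7602 (t = 2.1419), x⁻ = (1.3011) → reset → x⁺ = (1.2839), jump to mode 2
Mode 2: guard c·x = 1.5890 hit at Δt = 0.1338 (t = 2.2756), x⁻ = (1.5890) → reset → x⁺ = (1.4271), jump to mode 0
Mode 0: guard c·x = -1.3011 hit at Δt = 0.7602 (t = 3.0358), x⁻ = (1.3011) → reset → x⁺ = (1.2839), jump to mode 2
Mode 2: guard c·x = 1.5890 hit at Δt = 0.1338 (t = 3.1696), x⁻ = (1.5890) → reset → x⁺ = (1.4271), jump to mode 0
Mode 0: flow for 0.6634 to horizon, guard not reached → x = (1.3148)

1 1.3817 2->0
2 2.1419 0->2
3 2.2756 2->0
4 3.0358 0->2
5 3.1696 2->0
final: 0 1.3148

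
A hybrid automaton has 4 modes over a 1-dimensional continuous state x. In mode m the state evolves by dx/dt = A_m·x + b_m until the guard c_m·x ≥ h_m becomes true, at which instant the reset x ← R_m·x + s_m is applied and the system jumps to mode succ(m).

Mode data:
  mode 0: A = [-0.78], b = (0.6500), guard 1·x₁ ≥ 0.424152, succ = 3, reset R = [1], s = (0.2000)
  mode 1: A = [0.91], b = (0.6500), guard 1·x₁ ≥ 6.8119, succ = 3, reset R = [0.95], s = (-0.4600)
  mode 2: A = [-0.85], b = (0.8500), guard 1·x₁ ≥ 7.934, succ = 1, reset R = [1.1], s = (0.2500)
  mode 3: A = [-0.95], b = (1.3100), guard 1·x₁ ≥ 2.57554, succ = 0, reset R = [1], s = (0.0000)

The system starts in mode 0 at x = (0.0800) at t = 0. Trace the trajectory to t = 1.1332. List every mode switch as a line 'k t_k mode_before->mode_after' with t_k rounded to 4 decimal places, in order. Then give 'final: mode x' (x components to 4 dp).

1 0.7825 0->3
final: 3 0.8380

Mode 0: guard c·x = 0.4242 hit at Δt = 0.7825 (t = 0.7825), x⁻ = (0.4242) → reset → x⁺ = (0.6242), jump to mode 3
Mode 3: flow for 0.3507 to horizon, guard not reached → x = (0.8380)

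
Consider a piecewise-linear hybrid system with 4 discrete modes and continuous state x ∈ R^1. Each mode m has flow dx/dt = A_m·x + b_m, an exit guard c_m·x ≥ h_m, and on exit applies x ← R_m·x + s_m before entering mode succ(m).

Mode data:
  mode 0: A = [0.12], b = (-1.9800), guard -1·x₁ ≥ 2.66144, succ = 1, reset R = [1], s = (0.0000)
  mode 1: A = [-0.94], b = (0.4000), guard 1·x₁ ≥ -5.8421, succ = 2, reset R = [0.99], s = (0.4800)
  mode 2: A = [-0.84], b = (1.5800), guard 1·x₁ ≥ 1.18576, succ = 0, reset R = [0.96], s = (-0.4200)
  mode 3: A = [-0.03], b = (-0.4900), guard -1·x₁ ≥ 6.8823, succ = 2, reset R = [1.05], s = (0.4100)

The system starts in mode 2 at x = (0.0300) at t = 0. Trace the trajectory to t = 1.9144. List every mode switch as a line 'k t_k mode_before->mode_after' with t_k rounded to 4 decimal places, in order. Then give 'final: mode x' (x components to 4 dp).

1 1.1658 2->0
final: 0 -0.7650

Mode 2: guard c·x = 1.1858 hit at Δt = 1.1658 (t = 1.1658), x⁻ = (1.1858) → reset → x⁺ = (0.7183), jump to mode 0
Mode 0: flow for 0.7486 to horizon, guard not reached → x = (-0.7650)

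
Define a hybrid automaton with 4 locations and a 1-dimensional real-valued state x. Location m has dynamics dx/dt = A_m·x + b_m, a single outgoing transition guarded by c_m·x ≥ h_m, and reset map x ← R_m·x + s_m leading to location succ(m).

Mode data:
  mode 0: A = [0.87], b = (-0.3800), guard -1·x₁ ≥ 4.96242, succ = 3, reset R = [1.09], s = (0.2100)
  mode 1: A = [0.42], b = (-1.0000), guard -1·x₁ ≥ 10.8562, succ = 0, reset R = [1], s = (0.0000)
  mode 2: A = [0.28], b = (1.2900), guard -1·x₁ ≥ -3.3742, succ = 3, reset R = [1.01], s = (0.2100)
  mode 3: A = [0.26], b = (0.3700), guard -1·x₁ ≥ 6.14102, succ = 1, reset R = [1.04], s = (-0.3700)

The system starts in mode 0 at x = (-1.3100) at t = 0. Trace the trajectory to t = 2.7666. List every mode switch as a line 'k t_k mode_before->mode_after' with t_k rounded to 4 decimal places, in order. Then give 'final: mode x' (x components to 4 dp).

1 1.2971 0->3
2 2.1537 3->1
final: 1 -9.4393

Mode 0: guard c·x = 4.9624 hit at Δt = 1.2971 (t = 1.2971), x⁻ = (-4.9624) → reset → x⁺ = (-5.1990), jump to mode 3
Mode 3: guard c·x = 6.1410 hit at Δt = 0.8566 (t = 2.1537), x⁻ = (-6.1410) → reset → x⁺ = (-6.7567), jump to mode 1
Mode 1: flow for 0.6129 to horizon, guard not reached → x = (-9.4393)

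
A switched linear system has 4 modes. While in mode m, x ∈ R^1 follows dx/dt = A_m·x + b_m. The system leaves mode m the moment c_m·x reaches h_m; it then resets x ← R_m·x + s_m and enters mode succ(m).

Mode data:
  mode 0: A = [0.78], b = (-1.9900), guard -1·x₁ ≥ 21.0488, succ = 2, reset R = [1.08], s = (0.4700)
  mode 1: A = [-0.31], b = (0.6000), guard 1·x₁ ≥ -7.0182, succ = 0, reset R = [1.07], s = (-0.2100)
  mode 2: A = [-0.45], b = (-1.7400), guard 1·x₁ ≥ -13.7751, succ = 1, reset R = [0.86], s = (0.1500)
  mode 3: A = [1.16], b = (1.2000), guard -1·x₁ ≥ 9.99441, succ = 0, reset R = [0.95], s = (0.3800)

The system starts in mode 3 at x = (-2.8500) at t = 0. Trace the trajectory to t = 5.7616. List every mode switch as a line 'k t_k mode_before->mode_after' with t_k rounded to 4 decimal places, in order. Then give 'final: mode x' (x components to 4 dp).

1 1.3762 3->0
2 2.2795 0->2
3 3.6545 2->1
4 5.0105 1->0
final: 0 -15.9005

Mode 3: guard c·x = 9.9944 hit at Δt = 1.3762 (t = 1.3762), x⁻ = (-9.9944) → reset → x⁺ = (-9.1147), jump to mode 0
Mode 0: guard c·x = 21.0488 hit at Δt = 0.9033 (t = 2.2795), x⁻ = (-21.0488) → reset → x⁺ = (-22.2627), jump to mode 2
Mode 2: guard c·x = -13.7751 hit at Δt = 1.3750 (t = 3.6545), x⁻ = (-13.7751) → reset → x⁺ = (-11.6966), jump to mode 1
Mode 1: guard c·x = -7.0182 hit at Δt = 1.3560 (t = 5.0105), x⁻ = (-7.0182) → reset → x⁺ = (-7.7195), jump to mode 0
Mode 0: flow for 0.7511 to horizon, guard not reached → x = (-15.9005)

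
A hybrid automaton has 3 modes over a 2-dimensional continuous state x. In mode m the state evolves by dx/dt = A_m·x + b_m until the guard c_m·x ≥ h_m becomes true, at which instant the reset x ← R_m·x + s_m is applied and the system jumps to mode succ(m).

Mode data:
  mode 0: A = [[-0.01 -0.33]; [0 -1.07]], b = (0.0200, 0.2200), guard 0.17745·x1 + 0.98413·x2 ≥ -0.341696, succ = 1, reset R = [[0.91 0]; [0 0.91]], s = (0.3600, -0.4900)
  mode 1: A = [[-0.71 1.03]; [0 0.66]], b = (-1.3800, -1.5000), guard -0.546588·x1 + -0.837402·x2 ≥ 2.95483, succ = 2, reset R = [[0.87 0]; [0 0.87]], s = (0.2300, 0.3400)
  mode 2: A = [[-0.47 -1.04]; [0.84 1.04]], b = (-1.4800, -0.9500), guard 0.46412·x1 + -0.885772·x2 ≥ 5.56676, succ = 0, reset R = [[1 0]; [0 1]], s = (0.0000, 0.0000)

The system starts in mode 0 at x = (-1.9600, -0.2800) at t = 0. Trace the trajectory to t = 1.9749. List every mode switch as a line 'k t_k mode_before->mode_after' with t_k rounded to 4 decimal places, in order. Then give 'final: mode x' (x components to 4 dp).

Mode 0: guard c·x = -0.3417 hit at Δt = 0.7805 (t = 0.7805), x⁻ = (-1.8975, -0.0051) → reset → x⁺ = (-1.3668, -0.4946), jump to mode 1
Mode 1: guard c·x = 2.9548 hit at Δt = 0.6714 (t = 1.4519), x⁻ = (-2.2843, -2.0376) → reset → x⁺ = (-1.7573, -1.4327), jump to mode 2
Mode 2: flow for 0.5230 to horizon, guard not reached → x = (-0.7761, -3.9481)

1 0.7805 0->1
2 1.4519 1->2
final: 2 -0.7761 -3.9481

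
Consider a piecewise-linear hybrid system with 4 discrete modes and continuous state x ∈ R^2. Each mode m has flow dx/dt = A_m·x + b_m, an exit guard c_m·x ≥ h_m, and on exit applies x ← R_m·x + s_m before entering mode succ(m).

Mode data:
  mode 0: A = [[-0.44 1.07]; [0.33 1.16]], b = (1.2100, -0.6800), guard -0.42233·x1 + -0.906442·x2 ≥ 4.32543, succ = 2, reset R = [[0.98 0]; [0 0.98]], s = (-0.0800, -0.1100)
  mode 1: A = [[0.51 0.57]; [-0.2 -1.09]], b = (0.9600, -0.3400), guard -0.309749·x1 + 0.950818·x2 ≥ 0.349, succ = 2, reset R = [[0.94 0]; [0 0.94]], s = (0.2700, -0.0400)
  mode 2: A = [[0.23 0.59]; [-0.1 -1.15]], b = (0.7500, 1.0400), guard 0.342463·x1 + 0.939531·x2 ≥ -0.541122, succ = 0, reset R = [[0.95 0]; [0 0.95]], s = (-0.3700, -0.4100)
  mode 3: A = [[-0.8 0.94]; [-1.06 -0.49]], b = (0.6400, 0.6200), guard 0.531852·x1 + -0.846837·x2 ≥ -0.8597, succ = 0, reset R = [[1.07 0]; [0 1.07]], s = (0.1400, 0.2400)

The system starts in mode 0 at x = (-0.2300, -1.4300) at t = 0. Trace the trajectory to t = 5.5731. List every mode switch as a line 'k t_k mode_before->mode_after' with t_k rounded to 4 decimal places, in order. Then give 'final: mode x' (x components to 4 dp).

1 0.7150 0->2
2 2.2587 2->0
3 3.3670 0->2
4 5.1369 2->0
final: 0 -2.3039 -0.7776

Mode 0: guard c·x = 4.3254 hit at Δt = 0.7150 (t = 0.7150), x⁻ = (-1.1899, -4.2175) → reset → x⁺ = (-1.2461, -4.2432), jump to mode 2
Mode 2: guard c·x = -0.5411 hit at Δt = 1.5437 (t = 2.2587), x⁻ = (-2.0742, 0.1801) → reset → x⁺ = (-2.3405, -0.2389), jump to mode 0
Mode 0: guard c·x = 4.3254 hit at Δt = 1.1083 (t = 3.3670), x⁻ = (-2.0693, -3.8077) → reset → x⁺ = (-2.1080, -3.8416), jump to mode 2
Mode 2: guard c·x = -0.5411 hit at Δt = 1.7699 (t = 5.1369), x⁻ = (-2.9769, 0.5091) → reset → x⁺ = (-3.1980, 0.0737), jump to mode 0
Mode 0: flow for 0.4362 to horizon, guard not reached → x = (-2.3039, -0.7776)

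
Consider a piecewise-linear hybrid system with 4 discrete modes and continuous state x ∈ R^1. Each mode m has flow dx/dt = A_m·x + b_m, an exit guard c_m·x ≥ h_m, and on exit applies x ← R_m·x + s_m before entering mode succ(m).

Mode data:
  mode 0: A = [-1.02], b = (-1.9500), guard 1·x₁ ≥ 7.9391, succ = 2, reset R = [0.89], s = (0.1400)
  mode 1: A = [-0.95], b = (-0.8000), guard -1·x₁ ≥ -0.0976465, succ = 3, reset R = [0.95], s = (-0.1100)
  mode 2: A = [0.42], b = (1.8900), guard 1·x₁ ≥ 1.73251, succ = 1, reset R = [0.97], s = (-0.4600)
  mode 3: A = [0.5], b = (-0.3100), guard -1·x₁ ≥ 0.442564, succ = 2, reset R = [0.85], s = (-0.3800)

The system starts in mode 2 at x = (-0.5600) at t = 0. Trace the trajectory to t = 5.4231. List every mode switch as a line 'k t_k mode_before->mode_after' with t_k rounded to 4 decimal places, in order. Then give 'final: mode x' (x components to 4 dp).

Mode 2: guard c·x = 1.7325 hit at Δt = 1.0919 (t = 1.0919), x⁻ = (1.7325) → reset → x⁺ = (1.2205), jump to mode 1
Mode 1: guard c·x = -0.0976 hit at Δt = 0.8275 (t = 1.9194), x⁻ = (0.0976) → reset → x⁺ = (-0.0172), jump to mode 3
Mode 3: guard c·x = 0.4426 hit at Δt = 1.0226 (t = 2.9420), x⁻ = (-0.4426) → reset → x⁺ = (-0.7562), jump to mode 2
Mode 2: guard c·x = 1.7325 hit at Δt = 1.2135 (t = 4.1555), x⁻ = (1.7325) → reset → x⁺ = (1.2205), jump to mode 1
Mode 1: guard c·x = -0.0976 hit at Δt = 0.8275 (t = 4.9830), x⁻ = (0.0976) → reset → x⁺ = (-0.0172), jump to mode 3
Mode 3: flow for 0.4401 to horizon, guard not reached → x = (-0.1741)

1 1.0919 2->1
2 1.9194 1->3
3 2.9420 3->2
4 4.1555 2->1
5 4.9830 1->3
final: 3 -0.1741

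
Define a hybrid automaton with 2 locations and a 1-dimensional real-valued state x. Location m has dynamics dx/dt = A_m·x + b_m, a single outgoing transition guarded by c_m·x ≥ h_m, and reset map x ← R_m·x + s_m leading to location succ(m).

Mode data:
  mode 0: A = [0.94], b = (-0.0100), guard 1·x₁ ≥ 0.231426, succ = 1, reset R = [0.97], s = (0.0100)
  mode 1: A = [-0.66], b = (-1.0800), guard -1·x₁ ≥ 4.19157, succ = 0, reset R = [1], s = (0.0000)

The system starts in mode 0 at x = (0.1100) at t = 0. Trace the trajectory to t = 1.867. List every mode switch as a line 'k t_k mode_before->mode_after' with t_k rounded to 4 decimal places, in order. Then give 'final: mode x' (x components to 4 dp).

Mode 0: guard c·x = 0.2314 hit at Δt = 0.8494 (t = 0.8494), x⁻ = (0.2314) → reset → x⁺ = (0.2345), jump to mode 1
Mode 1: flow for 1.0176 to horizon, guard not reached → x = (-0.6806)

1 0.8494 0->1
final: 1 -0.6806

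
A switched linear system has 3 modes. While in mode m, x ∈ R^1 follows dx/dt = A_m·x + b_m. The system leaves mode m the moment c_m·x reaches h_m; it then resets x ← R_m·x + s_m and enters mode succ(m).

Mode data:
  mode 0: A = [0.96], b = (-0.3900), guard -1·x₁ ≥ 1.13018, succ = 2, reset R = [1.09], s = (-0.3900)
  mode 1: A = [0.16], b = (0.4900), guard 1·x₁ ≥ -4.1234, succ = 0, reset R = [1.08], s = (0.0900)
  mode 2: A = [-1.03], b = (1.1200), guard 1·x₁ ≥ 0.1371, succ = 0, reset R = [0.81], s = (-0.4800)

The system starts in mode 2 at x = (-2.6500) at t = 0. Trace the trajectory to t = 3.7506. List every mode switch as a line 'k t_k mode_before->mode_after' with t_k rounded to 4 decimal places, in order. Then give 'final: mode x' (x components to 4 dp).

1 1.3295 2->0
2 2.0421 0->2
3 3.0593 2->0
final: 0 -1.0991

Mode 2: guard c·x = 0.1371 hit at Δt = 1.3295 (t = 1.3295), x⁻ = (0.1371) → reset → x⁺ = (-0.3689), jump to mode 0
Mode 0: guard c·x = 1.1302 hit at Δt = 0.7126 (t = 2.0421), x⁻ = (-1.1302) → reset → x⁺ = (-1.6219), jump to mode 2
Mode 2: guard c·x = 0.1371 hit at Δt = 1.0172 (t = 3.0593), x⁻ = (0.1371) → reset → x⁺ = (-0.3689), jump to mode 0
Mode 0: flow for 0.6913 to horizon, guard not reached → x = (-1.0991)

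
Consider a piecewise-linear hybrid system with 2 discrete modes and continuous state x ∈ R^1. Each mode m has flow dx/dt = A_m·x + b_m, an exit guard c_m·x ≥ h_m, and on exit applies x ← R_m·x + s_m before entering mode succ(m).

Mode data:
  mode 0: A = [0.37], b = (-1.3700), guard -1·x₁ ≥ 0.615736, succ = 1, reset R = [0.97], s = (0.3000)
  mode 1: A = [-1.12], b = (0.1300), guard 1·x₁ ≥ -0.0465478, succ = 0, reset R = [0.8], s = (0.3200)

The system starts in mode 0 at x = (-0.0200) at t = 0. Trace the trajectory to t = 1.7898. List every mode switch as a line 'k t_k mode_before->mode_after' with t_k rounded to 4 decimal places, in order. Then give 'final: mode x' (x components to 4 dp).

Mode 0: guard c·x = 0.6157 hit at Δt = 0.4012 (t = 0.4012), x⁻ = (-0.6157) → reset → x⁺ = (-0.2973), jump to mode 1
Mode 1: guard c·x = -0.0465 hit at Δt = 0.8329 (t = 1.2341), x⁻ = (-0.0465) → reset → x⁺ = (0.2828), jump to mode 0
Mode 0: flow for 0.5557 to horizon, guard not reached → x = (-0.4979)

1 0.4012 0->1
2 1.2341 1->0
final: 0 -0.4979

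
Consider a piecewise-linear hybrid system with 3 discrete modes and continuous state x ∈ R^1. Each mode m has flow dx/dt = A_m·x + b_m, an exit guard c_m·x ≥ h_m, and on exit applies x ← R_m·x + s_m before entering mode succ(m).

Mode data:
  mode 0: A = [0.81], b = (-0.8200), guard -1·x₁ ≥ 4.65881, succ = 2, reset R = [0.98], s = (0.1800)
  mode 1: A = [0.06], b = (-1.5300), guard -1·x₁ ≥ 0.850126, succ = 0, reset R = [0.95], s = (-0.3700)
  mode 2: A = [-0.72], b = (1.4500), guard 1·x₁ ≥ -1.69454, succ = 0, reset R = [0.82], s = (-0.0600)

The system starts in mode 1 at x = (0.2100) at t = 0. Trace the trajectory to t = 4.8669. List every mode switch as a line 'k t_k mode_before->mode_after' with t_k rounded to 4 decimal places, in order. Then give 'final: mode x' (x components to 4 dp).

Mode 1: guard c·x = 0.8501 hit at Δt = 0.6844 (t = 0.6844), x⁻ = (-0.8501) → reset → x⁺ = (-1.1776), jump to mode 0
Mode 0: guard c·x = 4.6588 hit at Δt = 1.1747 (t = 1.8591), x⁻ = (-4.6588) → reset → x⁺ = (-4.3856), jump to mode 2
Mode 2: guard c·x = -1.6945 hit at Δt = 0.7578 (t = 2.6169), x⁻ = (-1.6945) → reset → x⁺ = (-1.4495), jump to mode 0
Mode 0: guard c·x = 4.6588 hit at Δt = 1.0302 (t = 3.6471), x⁻ = (-4.6588) → reset → x⁺ = (-4.3856), jump to mode 2
Mode 2: guard c·x = -1.6945 hit at Δt = 0.7578 (t = 4.4049), x⁻ = (-1.6945) → reset → x⁺ = (-1.4495), jump to mode 0
Mode 0: flow for 0.4620 to horizon, guard not reached → x = (-2.5668)

1 0.6844 1->0
2 1.8591 0->2
3 2.6169 2->0
4 3.6471 0->2
5 4.4049 2->0
final: 0 -2.5668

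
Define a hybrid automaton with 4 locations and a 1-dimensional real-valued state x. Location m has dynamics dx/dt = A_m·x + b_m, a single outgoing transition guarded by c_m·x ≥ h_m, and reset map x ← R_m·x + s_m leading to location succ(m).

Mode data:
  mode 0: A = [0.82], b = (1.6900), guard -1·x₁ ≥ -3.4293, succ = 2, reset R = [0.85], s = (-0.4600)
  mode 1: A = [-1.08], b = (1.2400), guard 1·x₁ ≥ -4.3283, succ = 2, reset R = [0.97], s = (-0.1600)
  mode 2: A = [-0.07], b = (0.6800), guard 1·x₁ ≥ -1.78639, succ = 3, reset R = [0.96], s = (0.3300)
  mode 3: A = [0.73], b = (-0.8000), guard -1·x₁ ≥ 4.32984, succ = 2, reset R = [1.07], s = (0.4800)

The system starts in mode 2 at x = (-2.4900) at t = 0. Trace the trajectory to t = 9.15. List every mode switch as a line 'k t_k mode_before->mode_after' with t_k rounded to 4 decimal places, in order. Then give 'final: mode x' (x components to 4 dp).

Mode 2: guard c·x = -1.7864 hit at Δt = 0.8483 (t = 0.8483), x⁻ = (-1.7864) → reset → x⁺ = (-1.3849), jump to mode 3
Mode 3: guard c·x = 4.3298 hit at Δt = 1.0720 (t = 1.9203), x⁻ = (-4.3298) → reset → x⁺ = (-4.1529), jump to mode 2
Mode 2: guard c·x = -1.7864 hit at Δt = 2.6732 (t = 4.5935), x⁻ = (-1.7864) → reset → x⁺ = (-1.3849), jump to mode 3
Mode 3: guard c·x = 4.3298 hit at Δt = 1.0720 (t = 5.6655), x⁻ = (-4.3298) → reset → x⁺ = (-4.1529), jump to mode 2
Mode 2: guard c·x = -1.7864 hit at Δt = 2.6732 (t = 8.3386), x⁻ = (-1.7864) → reset → x⁺ = (-1.3849), jump to mode 3
Mode 3: flow for 0.8114 to horizon, guard not reached → x = (-3.3898)

1 0.8483 2->3
2 1.9203 3->2
3 4.5935 2->3
4 5.6655 3->2
5 8.3386 2->3
final: 3 -3.3898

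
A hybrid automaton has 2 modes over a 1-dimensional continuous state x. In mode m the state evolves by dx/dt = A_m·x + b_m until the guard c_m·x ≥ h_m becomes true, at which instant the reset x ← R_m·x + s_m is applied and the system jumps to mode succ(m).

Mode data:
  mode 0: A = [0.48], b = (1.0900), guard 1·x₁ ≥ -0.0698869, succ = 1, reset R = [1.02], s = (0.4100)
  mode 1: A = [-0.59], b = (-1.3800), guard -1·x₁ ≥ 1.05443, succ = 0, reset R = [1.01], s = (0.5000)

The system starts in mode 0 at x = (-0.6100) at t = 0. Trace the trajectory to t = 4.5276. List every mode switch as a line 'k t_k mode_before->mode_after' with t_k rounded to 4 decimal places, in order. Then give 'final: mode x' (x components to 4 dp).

1 0.5866 0->1
2 1.8316 1->0
3 2.3625 0->1
4 3.6075 1->0
5 4.1383 0->1
final: 1 -0.2108

Mode 0: guard c·x = -0.0699 hit at Δt = 0.5866 (t = 0.5866), x⁻ = (-0.0699) → reset → x⁺ = (0.3387), jump to mode 1
Mode 1: guard c·x = 1.0544 hit at Δt = 1.2450 (t = 1.8316), x⁻ = (-1.0544) → reset → x⁺ = (-0.5650), jump to mode 0
Mode 0: guard c·x = -0.0699 hit at Δt = 0.5309 (t = 2.3625), x⁻ = (-0.0699) → reset → x⁺ = (0.3387), jump to mode 1
Mode 1: guard c·x = 1.0544 hit at Δt = 1.2450 (t = 3.6075), x⁻ = (-1.0544) → reset → x⁺ = (-0.5650), jump to mode 0
Mode 0: guard c·x = -0.0699 hit at Δt = 0.5309 (t = 4.1383), x⁻ = (-0.0699) → reset → x⁺ = (0.3387), jump to mode 1
Mode 1: flow for 0.3893 to horizon, guard not reached → x = (-0.2108)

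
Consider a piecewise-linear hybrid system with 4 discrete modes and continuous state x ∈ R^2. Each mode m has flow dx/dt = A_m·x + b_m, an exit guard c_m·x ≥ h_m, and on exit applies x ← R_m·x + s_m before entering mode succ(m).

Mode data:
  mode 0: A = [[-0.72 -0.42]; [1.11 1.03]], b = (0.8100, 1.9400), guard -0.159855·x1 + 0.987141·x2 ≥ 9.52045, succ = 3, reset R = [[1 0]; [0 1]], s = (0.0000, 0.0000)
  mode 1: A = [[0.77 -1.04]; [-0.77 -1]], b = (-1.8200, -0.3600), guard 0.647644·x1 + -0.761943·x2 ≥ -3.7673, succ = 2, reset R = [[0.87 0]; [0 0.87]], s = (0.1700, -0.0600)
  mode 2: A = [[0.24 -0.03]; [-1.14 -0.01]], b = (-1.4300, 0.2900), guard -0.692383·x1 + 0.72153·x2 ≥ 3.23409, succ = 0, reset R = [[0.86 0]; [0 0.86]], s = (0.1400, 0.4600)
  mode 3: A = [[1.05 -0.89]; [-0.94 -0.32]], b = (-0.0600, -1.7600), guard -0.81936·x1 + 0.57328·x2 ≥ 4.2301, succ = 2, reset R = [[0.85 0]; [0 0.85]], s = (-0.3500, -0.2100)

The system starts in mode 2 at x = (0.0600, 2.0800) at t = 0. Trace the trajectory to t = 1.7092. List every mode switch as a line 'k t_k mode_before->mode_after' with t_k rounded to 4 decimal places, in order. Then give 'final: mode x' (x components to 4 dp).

Mode 2: guard c·x = 3.2341 hit at Δt = 0.9299 (t = 0.9299), x⁻ = (-1.4902, 3.0522) → reset → x⁺ = (-1.1416, 3.0849), jump to mode 0
Mode 0: flow for 0.7793 to horizon, guard not reached → x = (-1.4933, 7.6260)

1 0.9299 2->0
final: 0 -1.4933 7.6260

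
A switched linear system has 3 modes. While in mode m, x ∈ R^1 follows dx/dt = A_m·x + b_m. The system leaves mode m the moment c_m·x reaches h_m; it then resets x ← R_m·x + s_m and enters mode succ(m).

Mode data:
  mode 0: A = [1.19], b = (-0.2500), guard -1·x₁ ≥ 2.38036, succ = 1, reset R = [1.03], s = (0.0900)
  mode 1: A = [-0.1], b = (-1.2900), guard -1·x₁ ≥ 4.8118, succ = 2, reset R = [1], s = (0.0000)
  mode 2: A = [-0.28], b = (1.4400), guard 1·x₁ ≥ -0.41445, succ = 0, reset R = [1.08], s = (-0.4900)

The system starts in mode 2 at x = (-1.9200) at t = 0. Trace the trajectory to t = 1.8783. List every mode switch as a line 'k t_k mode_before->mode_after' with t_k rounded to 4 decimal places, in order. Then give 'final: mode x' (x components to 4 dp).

Mode 2: guard c·x = -0.4144 hit at Δt = 0.8562 (t = 0.8562), x⁻ = (-0.4144) → reset → x⁺ = (-0.9376), jump to mode 0
Mode 0: guard c·x = 2.3804 hit at Δt = 0.6841 (t = 1.5403), x⁻ = (-2.3804) → reset → x⁺ = (-2.3618), jump to mode 1
Mode 1: flow for 0.3380 to horizon, guard not reached → x = (-2.7120)

1 0.8562 2->0
2 1.5403 0->1
final: 1 -2.7120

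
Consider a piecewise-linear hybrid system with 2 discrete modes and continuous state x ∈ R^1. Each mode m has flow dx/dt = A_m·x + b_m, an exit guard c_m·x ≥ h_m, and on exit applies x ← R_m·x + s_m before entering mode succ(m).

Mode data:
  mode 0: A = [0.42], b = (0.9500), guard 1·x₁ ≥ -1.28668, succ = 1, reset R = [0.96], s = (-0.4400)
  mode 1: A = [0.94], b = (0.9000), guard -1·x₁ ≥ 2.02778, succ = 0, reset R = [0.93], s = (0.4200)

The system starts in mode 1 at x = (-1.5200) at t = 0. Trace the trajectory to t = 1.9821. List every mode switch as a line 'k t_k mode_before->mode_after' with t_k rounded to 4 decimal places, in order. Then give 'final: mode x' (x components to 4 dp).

Mode 1: guard c·x = 2.0278 hit at Δt = 0.6843 (t = 0.6843), x⁻ = (-2.0278) → reset → x⁺ = (-1.4658), jump to mode 0
Mode 0: guard c·x = -1.2867 hit at Δt = 0.4833 (t = 1.1676), x⁻ = (-1.2867) → reset → x⁺ = (-1.6752), jump to mode 1
Mode 1: guard c·x = 2.0278 hit at Δt = 0.4251 (t = 1.5927), x⁻ = (-2.0278) → reset → x⁺ = (-1.4658), jump to mode 0
Mode 0: flow for 0.3894 to horizon, guard not reached → x = (-1.3244)

1 0.6843 1->0
2 1.1676 0->1
3 1.5927 1->0
final: 0 -1.3244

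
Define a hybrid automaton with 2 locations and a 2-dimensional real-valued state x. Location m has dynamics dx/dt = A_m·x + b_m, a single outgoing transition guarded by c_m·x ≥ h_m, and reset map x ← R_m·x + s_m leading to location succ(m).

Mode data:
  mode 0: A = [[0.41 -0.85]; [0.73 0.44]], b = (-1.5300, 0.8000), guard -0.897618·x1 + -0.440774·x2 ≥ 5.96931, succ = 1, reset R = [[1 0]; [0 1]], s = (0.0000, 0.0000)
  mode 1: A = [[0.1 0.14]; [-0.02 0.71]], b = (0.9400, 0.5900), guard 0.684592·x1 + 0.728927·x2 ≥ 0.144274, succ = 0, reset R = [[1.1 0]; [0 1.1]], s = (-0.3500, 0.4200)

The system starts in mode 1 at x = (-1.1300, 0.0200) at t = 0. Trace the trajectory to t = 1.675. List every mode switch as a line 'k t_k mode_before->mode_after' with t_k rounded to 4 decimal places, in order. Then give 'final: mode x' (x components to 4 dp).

Mode 1: guard c·x = 0.1443 hit at Δt = 0.7444 (t = 0.7444), x⁻ = (-0.4590, 0.6290) → reset → x⁺ = (-0.8549, 1.1119), jump to mode 0
Mode 0: flow for 0.9306 to horizon, guard not reached → x = (-4.0537, 0.6902)

1 0.7444 1->0
final: 0 -4.0537 0.6902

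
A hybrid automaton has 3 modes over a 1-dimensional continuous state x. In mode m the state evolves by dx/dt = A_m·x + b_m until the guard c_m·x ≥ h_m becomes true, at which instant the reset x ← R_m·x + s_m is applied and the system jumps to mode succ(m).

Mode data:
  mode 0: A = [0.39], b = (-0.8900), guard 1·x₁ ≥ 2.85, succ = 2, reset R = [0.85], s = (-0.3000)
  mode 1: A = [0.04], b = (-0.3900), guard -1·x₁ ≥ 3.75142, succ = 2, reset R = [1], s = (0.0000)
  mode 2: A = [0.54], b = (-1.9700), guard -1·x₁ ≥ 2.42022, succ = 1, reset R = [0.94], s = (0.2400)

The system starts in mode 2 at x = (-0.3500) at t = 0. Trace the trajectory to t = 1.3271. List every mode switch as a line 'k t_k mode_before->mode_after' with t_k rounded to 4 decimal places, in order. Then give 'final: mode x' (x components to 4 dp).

1 0.7727 2->1
final: 1 -2.2993

Mode 2: guard c·x = 2.4202 hit at Δt = 0.7727 (t = 0.7727), x⁻ = (-2.4202) → reset → x⁺ = (-2.0350), jump to mode 1
Mode 1: flow for 0.5544 to horizon, guard not reached → x = (-2.2993)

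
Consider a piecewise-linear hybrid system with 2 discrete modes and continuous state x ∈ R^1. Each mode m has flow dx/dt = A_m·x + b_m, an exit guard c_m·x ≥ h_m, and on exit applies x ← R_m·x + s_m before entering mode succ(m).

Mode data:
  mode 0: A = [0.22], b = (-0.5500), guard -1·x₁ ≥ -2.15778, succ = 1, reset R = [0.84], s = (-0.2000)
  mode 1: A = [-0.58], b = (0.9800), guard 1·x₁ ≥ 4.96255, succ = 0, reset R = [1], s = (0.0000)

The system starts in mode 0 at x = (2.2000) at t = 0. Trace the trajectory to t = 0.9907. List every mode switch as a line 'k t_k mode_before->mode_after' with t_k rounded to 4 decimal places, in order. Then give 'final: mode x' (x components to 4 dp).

1 0.5985 0->1
final: 1 1.6282

Mode 0: guard c·x = -2.1578 hit at Δt = 0.5985 (t = 0.5985), x⁻ = (2.1578) → reset → x⁺ = (1.6125), jump to mode 1
Mode 1: flow for 0.3922 to horizon, guard not reached → x = (1.6282)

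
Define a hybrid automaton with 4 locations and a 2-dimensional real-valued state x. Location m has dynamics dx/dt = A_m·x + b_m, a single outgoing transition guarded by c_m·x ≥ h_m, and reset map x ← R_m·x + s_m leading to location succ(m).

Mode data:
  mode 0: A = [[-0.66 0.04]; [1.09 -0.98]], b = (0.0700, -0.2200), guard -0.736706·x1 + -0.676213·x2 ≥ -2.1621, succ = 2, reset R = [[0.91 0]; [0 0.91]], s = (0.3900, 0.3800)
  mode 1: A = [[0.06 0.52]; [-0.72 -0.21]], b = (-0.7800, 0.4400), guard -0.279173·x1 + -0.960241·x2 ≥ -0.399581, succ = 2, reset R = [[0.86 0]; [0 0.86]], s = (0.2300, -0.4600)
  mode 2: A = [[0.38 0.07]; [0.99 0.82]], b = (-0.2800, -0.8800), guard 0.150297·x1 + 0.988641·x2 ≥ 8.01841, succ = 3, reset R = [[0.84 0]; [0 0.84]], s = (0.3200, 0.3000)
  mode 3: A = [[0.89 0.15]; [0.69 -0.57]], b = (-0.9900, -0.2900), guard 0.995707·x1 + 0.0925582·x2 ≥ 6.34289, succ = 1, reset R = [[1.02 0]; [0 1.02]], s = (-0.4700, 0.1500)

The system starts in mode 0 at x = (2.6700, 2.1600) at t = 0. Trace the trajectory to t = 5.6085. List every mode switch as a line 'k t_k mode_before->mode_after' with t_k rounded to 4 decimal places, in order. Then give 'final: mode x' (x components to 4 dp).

1 1.3074 0->2
2 2.5525 2->3
3 3.5740 3->1
4 5.1575 1->2
final: 2 6.8802 0.4067

Mode 0: guard c·x = -2.1621 hit at Δt = 1.3074 (t = 1.3074), x⁻ = (1.2610, 1.8236) → reset → x⁺ = (1.5375, 2.0395), jump to mode 2
Mode 2: guard c·x = 8.0184 hit at Δt = 1.2451 (t = 2.5525), x⁻ = (2.4791, 7.7337) → reset → x⁺ = (2.4024, 6.7963), jump to mode 3
Mode 3: guard c·x = 6.3429 hit at Δt = 1.0215 (t = 3.5740), x⁻ = (5.8374, 5.7316) → reset → x⁺ = (5.4842, 5.9962), jump to mode 1
Mode 1: guard c·x = -0.3996 hit at Δt = 1.5835 (t = 5.1575), x⁻ = (6.6350, -1.5129) → reset → x⁺ = (5.9361, -1.7611), jump to mode 2
Mode 2: flow for 0.4510 to horizon, guard not reached → x = (6.8802, 0.4067)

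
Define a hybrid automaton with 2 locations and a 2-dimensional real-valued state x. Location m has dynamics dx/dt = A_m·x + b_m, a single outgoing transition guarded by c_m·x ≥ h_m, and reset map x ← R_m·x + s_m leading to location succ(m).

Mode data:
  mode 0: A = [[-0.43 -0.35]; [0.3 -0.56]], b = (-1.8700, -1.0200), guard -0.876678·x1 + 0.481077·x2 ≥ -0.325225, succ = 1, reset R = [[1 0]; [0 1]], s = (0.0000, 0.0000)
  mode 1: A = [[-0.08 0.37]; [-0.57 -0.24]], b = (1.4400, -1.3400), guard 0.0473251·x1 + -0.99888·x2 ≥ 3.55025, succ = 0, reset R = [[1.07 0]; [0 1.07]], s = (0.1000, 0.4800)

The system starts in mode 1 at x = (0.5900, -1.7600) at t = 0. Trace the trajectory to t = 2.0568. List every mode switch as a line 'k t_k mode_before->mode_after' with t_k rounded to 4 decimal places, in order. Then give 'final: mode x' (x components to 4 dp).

Mode 1: guard c·x = 3.5503 hit at Δt = 1.4012 (t = 1.4012), x⁻ = (1.1316, -3.5006) → reset → x⁺ = (1.3108, -3.2657), jump to mode 0
Mode 0: flow for 0.6556 to horizon, guard not reached → x = (0.5057, -2.6777)

1 1.4012 1->0
final: 0 0.5057 -2.6777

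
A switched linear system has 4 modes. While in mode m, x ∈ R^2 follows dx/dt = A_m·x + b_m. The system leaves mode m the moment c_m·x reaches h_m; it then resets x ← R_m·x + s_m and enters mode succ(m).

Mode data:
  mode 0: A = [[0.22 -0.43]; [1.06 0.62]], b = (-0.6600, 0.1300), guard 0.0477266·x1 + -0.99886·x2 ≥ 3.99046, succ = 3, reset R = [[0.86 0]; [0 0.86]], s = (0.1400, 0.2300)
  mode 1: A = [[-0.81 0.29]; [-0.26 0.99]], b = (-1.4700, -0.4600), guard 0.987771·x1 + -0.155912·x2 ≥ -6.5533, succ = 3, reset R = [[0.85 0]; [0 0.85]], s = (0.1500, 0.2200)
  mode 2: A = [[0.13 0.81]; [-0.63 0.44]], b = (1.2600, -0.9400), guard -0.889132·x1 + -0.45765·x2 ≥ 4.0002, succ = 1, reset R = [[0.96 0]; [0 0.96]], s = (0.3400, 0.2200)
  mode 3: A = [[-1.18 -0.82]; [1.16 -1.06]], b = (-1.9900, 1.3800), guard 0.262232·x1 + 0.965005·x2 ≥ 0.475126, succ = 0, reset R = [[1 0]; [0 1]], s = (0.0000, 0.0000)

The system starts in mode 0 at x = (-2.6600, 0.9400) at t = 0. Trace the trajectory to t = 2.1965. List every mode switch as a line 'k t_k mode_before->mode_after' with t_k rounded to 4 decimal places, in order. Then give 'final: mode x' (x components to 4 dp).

1 1.2155 0->3
final: 3 -1.0576 -1.4733

Mode 0: guard c·x = 3.9905 hit at Δt = 1.2155 (t = 1.2155), x⁻ = (-3.7600, -4.1747) → reset → x⁺ = (-3.0936, -3.3602), jump to mode 3
Mode 3: flow for 0.9810 to horizon, guard not reached → x = (-1.0576, -1.4733)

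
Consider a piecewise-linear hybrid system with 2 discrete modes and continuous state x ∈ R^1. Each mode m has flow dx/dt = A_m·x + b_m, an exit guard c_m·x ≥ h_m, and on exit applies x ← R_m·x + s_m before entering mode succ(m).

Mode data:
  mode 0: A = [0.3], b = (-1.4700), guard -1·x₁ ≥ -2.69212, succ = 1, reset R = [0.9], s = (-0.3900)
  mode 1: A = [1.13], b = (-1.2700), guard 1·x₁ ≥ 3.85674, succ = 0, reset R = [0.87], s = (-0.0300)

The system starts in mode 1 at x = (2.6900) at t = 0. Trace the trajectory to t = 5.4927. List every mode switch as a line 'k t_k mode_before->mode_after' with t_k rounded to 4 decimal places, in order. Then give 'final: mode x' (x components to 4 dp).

1 0.4927 1->0
2 1.6194 0->1
3 2.5935 1->0
4 3.7202 0->1
5 4.6943 1->0
final: 0 2.8992

Mode 1: guard c·x = 3.8567 hit at Δt = 0.4927 (t = 0.4927), x⁻ = (3.8567) → reset → x⁺ = (3.3254), jump to mode 0
Mode 0: guard c·x = -2.6921 hit at Δt = 1.1267 (t = 1.6194), x⁻ = (2.6921) → reset → x⁺ = (2.0329), jump to mode 1
Mode 1: guard c·x = 3.8567 hit at Δt = 0.9741 (t = 2.5935), x⁻ = (3.8567) → reset → x⁺ = (3.3254), jump to mode 0
Mode 0: guard c·x = -2.6921 hit at Δt = 1.1267 (t = 3.7202), x⁻ = (2.6921) → reset → x⁺ = (2.0329), jump to mode 1
Mode 1: guard c·x = 3.8567 hit at Δt = 0.9741 (t = 4.6943), x⁻ = (3.8567) → reset → x⁺ = (3.3254), jump to mode 0
Mode 0: flow for 0.7984 to horizon, guard not reached → x = (2.8992)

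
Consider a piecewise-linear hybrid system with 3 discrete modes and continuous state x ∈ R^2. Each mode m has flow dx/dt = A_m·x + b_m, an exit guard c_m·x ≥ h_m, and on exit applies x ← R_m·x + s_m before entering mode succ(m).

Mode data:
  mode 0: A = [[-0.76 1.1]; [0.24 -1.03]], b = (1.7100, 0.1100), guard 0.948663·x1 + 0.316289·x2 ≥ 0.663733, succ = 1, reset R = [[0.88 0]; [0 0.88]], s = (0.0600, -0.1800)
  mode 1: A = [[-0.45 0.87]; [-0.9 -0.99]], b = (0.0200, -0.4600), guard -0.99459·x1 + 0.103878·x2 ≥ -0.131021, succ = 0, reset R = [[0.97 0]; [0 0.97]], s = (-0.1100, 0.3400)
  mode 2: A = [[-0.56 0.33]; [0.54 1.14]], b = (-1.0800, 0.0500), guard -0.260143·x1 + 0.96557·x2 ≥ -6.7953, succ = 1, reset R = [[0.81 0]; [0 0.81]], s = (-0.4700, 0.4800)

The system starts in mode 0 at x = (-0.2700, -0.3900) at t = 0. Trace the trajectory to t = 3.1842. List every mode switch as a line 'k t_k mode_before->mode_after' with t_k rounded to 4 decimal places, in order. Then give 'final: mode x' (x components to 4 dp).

Mode 0: guard c·x = 0.6637 hit at Δt = 0.7837 (t = 0.7837), x⁻ = (0.7242, -0.0736) → reset → x⁺ = (0.6973, -0.2448), jump to mode 1
Mode 1: guard c·x = -0.1310 hit at Δt = 1.0752 (t = 1.8589), x⁻ = (0.0708, -0.5838) → reset → x⁺ = (-0.0414, -0.2263), jump to mode 0
Mode 0: guard c·x = 0.6637 hit at Δt = 0.5797 (t = 2.4386), x⁻ = (0.7116, -0.0357) → reset → x⁺ = (0.6862, -0.2114), jump to mode 1
Mode 1: flow for 0.7456 to horizon, guard not reached → x = (0.2609, -0.5589)

1 0.7837 0->1
2 1.8589 1->0
3 2.4386 0->1
final: 1 0.2609 -0.5589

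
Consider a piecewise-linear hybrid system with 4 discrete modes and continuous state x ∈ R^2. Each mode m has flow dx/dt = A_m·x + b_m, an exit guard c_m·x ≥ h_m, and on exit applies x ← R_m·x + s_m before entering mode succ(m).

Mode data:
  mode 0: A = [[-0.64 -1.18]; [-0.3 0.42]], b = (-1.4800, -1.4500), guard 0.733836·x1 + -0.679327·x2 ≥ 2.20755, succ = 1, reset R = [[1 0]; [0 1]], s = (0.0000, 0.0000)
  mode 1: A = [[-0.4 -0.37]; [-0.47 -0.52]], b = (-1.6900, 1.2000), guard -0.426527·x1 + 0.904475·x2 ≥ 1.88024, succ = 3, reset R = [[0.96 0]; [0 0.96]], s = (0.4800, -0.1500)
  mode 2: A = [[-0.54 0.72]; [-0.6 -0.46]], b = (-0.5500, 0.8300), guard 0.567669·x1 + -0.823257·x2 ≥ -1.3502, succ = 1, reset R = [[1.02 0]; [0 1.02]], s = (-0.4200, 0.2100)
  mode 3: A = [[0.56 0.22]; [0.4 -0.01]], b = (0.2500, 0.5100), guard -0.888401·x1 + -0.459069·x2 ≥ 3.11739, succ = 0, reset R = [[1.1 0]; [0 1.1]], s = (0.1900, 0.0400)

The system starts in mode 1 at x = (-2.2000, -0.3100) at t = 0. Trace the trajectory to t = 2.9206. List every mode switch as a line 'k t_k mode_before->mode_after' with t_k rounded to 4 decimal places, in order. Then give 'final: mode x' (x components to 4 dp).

1 0.5243 1->3
2 1.7571 3->0
final: 0 -2.5941 -0.7510

Mode 1: guard c·x = 1.8802 hit at Δt = 0.5243 (t = 0.5243), x⁻ = (-2.6356, 0.8359) → reset → x⁺ = (-2.0502, 0.6525), jump to mode 3
Mode 3: guard c·x = 3.1174 hit at Δt = 1.2328 (t = 1.7571), x⁻ = (-3.4879, -0.0408) → reset → x⁺ = (-3.6467, -0.0049), jump to mode 0
Mode 0: flow for 1.1635 to horizon, guard not reached → x = (-2.5941, -0.7510)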